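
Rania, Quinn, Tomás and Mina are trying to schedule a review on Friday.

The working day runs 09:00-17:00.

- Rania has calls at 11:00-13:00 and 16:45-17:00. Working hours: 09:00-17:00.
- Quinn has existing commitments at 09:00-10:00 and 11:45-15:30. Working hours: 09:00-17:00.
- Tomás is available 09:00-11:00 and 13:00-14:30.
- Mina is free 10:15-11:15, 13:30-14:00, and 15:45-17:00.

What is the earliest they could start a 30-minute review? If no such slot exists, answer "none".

10:15

Rania free within 09:00–17:00: 09:00–11:00, 13:00–16:45.
Quinn free within 09:00–17:00: 10:00–11:45, 15:30–17:00.
Rania ∩ Quinn: 10:00–11:00, 15:30–16:45.
Rania ∩ Quinn ∩ Tomás: 10:00–11:00.
Rania ∩ Quinn ∩ Tomás ∩ Mina: 10:15–11:00.
Windows ≥ 30 min: 10:15–11:00.
Earliest such window starts at 10:15.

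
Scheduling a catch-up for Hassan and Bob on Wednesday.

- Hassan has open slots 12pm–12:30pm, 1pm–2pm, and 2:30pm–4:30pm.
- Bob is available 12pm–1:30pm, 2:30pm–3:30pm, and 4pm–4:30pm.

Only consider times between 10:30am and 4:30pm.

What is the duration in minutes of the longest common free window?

60 minutes

Hassan ∩ Bob: 12:00–12:30, 13:00–13:30, 14:30–15:30, 16:00–16:30.
Restricted to 10:30–16:30: 12:00–12:30, 13:00–13:30, 14:30–15:30, 16:00–16:30.
Common window lengths: 30, 30, 60, 30 min; longest is 60.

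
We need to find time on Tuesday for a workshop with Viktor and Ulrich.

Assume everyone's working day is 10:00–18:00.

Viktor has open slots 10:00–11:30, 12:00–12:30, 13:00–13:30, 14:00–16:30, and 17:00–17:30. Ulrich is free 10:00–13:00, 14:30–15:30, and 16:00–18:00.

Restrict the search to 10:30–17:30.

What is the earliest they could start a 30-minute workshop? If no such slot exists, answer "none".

10:30

Viktor ∩ Ulrich: 10:00–11:30, 12:00–12:30, 14:30–15:30, 16:00–16:30, 17:00–17:30.
Restricted to 10:30–17:30: 10:30–11:30, 12:00–12:30, 14:30–15:30, 16:00–16:30, 17:00–17:30.
Windows ≥ 30 min: 10:30–11:30, 12:00–12:30, 14:30–15:30, 16:00–16:30, 17:00–17:30.
Earliest such window starts at 10:30.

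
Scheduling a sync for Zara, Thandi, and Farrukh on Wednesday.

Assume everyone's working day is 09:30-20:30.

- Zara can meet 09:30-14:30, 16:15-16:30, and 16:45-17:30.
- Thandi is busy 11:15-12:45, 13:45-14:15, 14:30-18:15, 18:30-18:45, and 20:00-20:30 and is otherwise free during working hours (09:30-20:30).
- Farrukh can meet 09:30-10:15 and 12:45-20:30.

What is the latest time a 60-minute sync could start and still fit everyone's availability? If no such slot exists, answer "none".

12:45

Thandi free within 09:30–20:30: 09:30–11:15, 12:45–13:45, 14:15–14:30, 18:15–18:30, 18:45–20:00.
Zara ∩ Thandi: 09:30–11:15, 12:45–13:45, 14:15–14:30.
Zara ∩ Thandi ∩ Farrukh: 09:30–10:15, 12:45–13:45, 14:15–14:30.
Windows ≥ 60 min: 12:45–13:45.
Latest start in the last window 12:45–13:45 is 13:45 − 60 min = 12:45.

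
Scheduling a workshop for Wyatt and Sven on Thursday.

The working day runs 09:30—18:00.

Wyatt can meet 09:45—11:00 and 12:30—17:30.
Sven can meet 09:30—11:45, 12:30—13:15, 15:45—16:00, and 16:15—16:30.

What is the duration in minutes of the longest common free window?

Wyatt ∩ Sven: 09:45–11:00, 12:30–13:15, 15:45–16:00, 16:15–16:30.
Common window lengths: 75, 45, 15, 15 min; longest is 75.

75 minutes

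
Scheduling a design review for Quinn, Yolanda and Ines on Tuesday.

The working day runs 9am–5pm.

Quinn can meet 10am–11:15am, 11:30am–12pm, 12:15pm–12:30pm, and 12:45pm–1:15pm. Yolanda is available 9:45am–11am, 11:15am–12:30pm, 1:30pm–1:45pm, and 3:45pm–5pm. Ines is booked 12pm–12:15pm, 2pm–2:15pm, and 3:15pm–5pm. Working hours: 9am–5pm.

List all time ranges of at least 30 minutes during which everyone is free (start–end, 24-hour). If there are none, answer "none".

Ines free within 09:00–17:00: 09:00–12:00, 12:15–14:00, 14:15–15:15.
Quinn ∩ Yolanda: 10:00–11:00, 11:30–12:00, 12:15–12:30.
Quinn ∩ Yolanda ∩ Ines: 10:00–11:00, 11:30–12:00, 12:15–12:30.
Windows ≥ 30 min: 10:00–11:00, 11:30–12:00.

10:00–11:00, 11:30–12:00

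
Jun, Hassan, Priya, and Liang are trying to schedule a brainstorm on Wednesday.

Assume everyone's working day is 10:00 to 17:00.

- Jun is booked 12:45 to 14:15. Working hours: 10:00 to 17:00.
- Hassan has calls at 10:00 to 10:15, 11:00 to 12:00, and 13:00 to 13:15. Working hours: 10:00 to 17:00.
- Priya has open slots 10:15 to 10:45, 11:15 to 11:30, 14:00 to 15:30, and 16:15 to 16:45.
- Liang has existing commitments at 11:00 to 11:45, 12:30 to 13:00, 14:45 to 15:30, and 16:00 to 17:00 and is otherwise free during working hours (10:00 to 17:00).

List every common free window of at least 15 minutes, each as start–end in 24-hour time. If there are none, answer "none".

Jun free within 10:00–17:00: 10:00–12:45, 14:15–17:00.
Hassan free within 10:00–17:00: 10:15–11:00, 12:00–13:00, 13:15–17:00.
Liang free within 10:00–17:00: 10:00–11:00, 11:45–12:30, 13:00–14:45, 15:30–16:00.
Jun ∩ Hassan: 10:15–11:00, 12:00–12:45, 14:15–17:00.
Jun ∩ Hassan ∩ Priya: 10:15–10:45, 14:15–15:30, 16:15–16:45.
Jun ∩ Hassan ∩ Priya ∩ Liang: 10:15–10:45, 14:15–14:45.
Windows ≥ 15 min: 10:15–10:45, 14:15–14:45.

10:15–10:45, 14:15–14:45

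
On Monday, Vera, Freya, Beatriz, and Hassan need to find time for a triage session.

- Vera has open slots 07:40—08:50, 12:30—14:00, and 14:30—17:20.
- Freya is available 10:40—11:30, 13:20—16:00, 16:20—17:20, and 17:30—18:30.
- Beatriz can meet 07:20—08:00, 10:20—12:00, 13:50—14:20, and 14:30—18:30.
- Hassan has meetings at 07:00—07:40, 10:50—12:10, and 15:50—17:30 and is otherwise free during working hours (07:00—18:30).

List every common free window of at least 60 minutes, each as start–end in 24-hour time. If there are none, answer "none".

Hassan free within 07:00–18:30: 07:40–10:50, 12:10–15:50, 17:30–18:30.
Vera ∩ Freya: 13:20–14:00, 14:30–16:00, 16:20–17:20.
Vera ∩ Freya ∩ Beatriz: 13:50–14:00, 14:30–16:00, 16:20–17:20.
Vera ∩ Freya ∩ Beatriz ∩ Hassan: 13:50–14:00, 14:30–15:50.
Windows ≥ 60 min: 14:30–15:50.

14:30–15:50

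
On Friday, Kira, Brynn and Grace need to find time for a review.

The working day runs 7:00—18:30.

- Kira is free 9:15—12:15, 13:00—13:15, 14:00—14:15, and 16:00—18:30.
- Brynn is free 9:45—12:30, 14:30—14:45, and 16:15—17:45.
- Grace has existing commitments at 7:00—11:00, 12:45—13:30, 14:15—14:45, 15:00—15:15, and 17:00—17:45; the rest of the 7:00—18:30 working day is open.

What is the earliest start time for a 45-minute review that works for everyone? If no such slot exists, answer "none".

11:00

Grace free within 07:00–18:30: 11:00–12:45, 13:30–14:15, 14:45–15:00, 15:15–17:00, 17:45–18:30.
Kira ∩ Brynn: 09:45–12:15, 16:15–17:45.
Kira ∩ Brynn ∩ Grace: 11:00–12:15, 16:15–17:00.
Windows ≥ 45 min: 11:00–12:15, 16:15–17:00.
Earliest such window starts at 11:00.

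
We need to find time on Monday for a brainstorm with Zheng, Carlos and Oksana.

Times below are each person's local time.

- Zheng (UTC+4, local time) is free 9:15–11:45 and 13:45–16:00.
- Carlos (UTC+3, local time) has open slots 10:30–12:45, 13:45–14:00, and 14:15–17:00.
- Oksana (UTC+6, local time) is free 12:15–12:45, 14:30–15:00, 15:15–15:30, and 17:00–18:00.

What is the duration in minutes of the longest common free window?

45 minutes

Zheng → UTC: 05:15–07:45, 09:45–12:00.
Carlos → UTC: 07:30–09:45, 10:45–11:00, 11:15–14:00.
Oksana → UTC: 06:15–06:45, 08:30–09:00, 09:15–09:30, 11:00–12:00.
Zheng ∩ Carlos: 07:30–07:45, 10:45–11:00, 11:15–12:00.
Zheng ∩ Carlos ∩ Oksana: 11:15–12:00.
Single common window of 45 minutes.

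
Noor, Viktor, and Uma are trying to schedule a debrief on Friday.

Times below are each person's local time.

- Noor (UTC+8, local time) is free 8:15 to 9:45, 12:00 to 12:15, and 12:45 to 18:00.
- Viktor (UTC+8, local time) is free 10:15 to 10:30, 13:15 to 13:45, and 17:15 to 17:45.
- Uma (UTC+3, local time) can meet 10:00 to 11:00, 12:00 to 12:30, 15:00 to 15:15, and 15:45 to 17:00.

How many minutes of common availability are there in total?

15 minutes

Noor → UTC: 00:15–01:45, 04:00–04:15, 04:45–10:00.
Viktor → UTC: 02:15–02:30, 05:15–05:45, 09:15–09:45.
Uma → UTC: 07:00–08:00, 09:00–09:30, 12:00–12:15, 12:45–14:00.
Noor ∩ Viktor: 05:15–05:45, 09:15–09:45.
Noor ∩ Viktor ∩ Uma: 09:15–09:30.
Total common minutes: 15.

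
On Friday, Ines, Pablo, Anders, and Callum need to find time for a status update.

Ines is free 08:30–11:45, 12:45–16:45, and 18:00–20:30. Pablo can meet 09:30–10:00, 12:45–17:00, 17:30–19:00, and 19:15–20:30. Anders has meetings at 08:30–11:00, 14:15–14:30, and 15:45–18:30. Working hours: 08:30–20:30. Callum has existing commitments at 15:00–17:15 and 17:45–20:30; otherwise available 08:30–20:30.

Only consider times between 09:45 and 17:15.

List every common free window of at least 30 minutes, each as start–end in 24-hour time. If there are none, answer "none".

12:45–14:15, 14:30–15:00

Anders free within 08:30–20:30: 11:00–14:15, 14:30–15:45, 18:30–20:30.
Callum free within 08:30–20:30: 08:30–15:00, 17:15–17:45.
Ines ∩ Pablo: 09:30–10:00, 12:45–16:45, 18:00–19:00, 19:15–20:30.
Ines ∩ Pablo ∩ Anders: 12:45–14:15, 14:30–15:45, 18:30–19:00, 19:15–20:30.
Ines ∩ Pablo ∩ Anders ∩ Callum: 12:45–14:15, 14:30–15:00.
Restricted to 09:45–17:15: 12:45–14:15, 14:30–15:00.
Windows ≥ 30 min: 12:45–14:15, 14:30–15:00.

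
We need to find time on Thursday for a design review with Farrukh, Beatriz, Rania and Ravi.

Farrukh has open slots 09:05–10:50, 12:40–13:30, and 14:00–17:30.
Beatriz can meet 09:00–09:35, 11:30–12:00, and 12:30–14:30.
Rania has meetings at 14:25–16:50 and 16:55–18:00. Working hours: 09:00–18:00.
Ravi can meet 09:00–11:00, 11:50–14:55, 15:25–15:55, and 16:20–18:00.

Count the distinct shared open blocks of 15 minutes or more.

Rania free within 09:00–18:00: 09:00–14:25, 16:50–16:55.
Farrukh ∩ Beatriz: 09:05–09:35, 12:40–13:30, 14:00–14:30.
Farrukh ∩ Beatriz ∩ Rania: 09:05–09:35, 12:40–13:30, 14:00–14:25.
Farrukh ∩ Beatriz ∩ Rania ∩ Ravi: 09:05–09:35, 12:40–13:30, 14:00–14:25.
Windows ≥ 15 min: 09:05–09:35, 12:40–13:30, 14:00–14:25.
That's 3 windows.

3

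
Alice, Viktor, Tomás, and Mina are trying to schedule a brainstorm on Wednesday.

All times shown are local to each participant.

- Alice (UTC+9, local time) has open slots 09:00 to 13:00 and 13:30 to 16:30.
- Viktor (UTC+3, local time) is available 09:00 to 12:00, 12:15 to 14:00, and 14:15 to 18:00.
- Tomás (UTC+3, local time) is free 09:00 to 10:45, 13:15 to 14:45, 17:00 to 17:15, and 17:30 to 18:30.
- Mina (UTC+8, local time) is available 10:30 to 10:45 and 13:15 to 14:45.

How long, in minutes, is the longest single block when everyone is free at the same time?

45 minutes

Alice → UTC: 00:00–04:00, 04:30–07:30.
Viktor → UTC: 06:00–09:00, 09:15–11:00, 11:15–15:00.
Tomás → UTC: 06:00–07:45, 10:15–11:45, 14:00–14:15, 14:30–15:30.
Mina → UTC: 02:30–02:45, 05:15–06:45.
Alice ∩ Viktor: 06:00–07:30.
Alice ∩ Viktor ∩ Tomás: 06:00–07:30.
Alice ∩ Viktor ∩ Tomás ∩ Mina: 06:00–06:45.
Single common window of 45 minutes.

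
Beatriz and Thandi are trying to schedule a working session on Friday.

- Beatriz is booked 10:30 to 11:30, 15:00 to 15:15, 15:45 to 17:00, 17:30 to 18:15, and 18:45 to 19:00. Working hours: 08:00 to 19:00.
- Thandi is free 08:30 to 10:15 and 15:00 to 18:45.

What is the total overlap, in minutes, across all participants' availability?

195 minutes

Beatriz free within 08:00–19:00: 08:00–10:30, 11:30–15:00, 15:15–15:45, 17:00–17:30, 18:15–18:45.
Beatriz ∩ Thandi: 08:30–10:15, 15:15–15:45, 17:00–17:30, 18:15–18:45.
Total common minutes: 105 + 30 + 30 + 30 = 195.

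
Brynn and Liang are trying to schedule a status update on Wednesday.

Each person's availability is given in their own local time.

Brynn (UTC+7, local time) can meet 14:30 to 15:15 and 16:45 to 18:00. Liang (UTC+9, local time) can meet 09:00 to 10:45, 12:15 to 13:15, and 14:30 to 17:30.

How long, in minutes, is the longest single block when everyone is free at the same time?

45 minutes

Brynn → UTC: 07:30–08:15, 09:45–11:00.
Liang → UTC: 00:00–01:45, 03:15–04:15, 05:30–08:30.
Brynn ∩ Liang: 07:30–08:15.
Single common window of 45 minutes.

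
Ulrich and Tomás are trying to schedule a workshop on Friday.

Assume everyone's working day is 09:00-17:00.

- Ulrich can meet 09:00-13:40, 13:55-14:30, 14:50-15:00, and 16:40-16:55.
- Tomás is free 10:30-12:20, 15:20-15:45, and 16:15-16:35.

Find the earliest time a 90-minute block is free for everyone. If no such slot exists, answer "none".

10:30

Ulrich ∩ Tomás: 10:30–12:20.
Windows ≥ 90 min: 10:30–12:20.
Earliest such window starts at 10:30.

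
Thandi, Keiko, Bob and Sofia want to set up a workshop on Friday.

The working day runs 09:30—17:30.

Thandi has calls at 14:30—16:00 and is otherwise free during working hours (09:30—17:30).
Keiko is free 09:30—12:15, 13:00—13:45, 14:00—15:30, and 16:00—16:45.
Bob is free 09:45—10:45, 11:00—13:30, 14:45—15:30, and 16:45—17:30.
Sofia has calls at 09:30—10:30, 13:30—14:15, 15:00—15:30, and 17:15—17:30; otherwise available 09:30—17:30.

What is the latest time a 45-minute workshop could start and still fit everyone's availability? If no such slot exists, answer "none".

11:30

Thandi free within 09:30–17:30: 09:30–14:30, 16:00–17:30.
Sofia free within 09:30–17:30: 10:30–13:30, 14:15–15:00, 15:30–17:15.
Thandi ∩ Keiko: 09:30–12:15, 13:00–13:45, 14:00–14:30, 16:00–16:45.
Thandi ∩ Keiko ∩ Bob: 09:45–10:45, 11:00–12:15, 13:00–13:30.
Thandi ∩ Keiko ∩ Bob ∩ Sofia: 10:30–10:45, 11:00–12:15, 13:00–13:30.
Windows ≥ 45 min: 11:00–12:15.
Latest start in the last window 11:00–12:15 is 12:15 − 45 min = 11:30.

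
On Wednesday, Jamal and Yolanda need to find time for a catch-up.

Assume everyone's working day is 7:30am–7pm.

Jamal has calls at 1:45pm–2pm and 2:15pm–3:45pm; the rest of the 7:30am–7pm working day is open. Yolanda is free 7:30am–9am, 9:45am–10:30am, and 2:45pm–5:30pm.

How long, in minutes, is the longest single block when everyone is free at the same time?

105 minutes

Jamal free within 07:30–19:00: 07:30–13:45, 14:00–14:15, 15:45–19:00.
Jamal ∩ Yolanda: 07:30–09:00, 09:45–10:30, 15:45–17:30.
Common window lengths: 90, 45, 105 min; longest is 105.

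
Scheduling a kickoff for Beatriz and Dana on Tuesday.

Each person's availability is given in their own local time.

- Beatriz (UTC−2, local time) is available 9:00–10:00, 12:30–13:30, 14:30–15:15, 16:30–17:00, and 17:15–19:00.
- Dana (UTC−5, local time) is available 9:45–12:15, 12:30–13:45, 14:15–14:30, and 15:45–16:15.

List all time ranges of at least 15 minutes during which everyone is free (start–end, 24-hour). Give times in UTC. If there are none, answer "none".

Beatriz → UTC: 11:00–12:00, 14:30–15:30, 16:30–17:15, 18:30–19:00, 19:15–21:00.
Dana → UTC: 14:45–17:15, 17:30–18:45, 19:15–19:30, 20:45–21:15.
Beatriz ∩ Dana: 14:45–15:30, 16:30–17:15, 18:30–18:45, 19:15–19:30, 20:45–21:00.
Windows ≥ 15 min: 14:45–15:30, 16:30–17:15, 18:30–18:45, 19:15–19:30, 20:45–21:00.

14:45–15:30, 16:30–17:15, 18:30–18:45, 19:15–19:30, 20:45–21:00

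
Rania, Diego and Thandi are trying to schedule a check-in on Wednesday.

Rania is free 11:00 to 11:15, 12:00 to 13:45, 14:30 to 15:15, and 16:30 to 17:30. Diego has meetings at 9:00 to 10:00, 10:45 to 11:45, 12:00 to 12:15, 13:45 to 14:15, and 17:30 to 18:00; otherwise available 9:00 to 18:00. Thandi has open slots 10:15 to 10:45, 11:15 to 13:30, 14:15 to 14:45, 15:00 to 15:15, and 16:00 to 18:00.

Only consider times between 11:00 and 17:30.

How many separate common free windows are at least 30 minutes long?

2

Diego free within 09:00–18:00: 10:00–10:45, 11:45–12:00, 12:15–13:45, 14:15–17:30.
Rania ∩ Diego: 12:15–13:45, 14:30–15:15, 16:30–17:30.
Rania ∩ Diego ∩ Thandi: 12:15–13:30, 14:30–14:45, 15:00–15:15, 16:30–17:30.
Restricted to 11:00–17:30: 12:15–13:30, 14:30–14:45, 15:00–15:15, 16:30–17:30.
Windows ≥ 30 min: 12:15–13:30, 16:30–17:30.
That's 2 windows.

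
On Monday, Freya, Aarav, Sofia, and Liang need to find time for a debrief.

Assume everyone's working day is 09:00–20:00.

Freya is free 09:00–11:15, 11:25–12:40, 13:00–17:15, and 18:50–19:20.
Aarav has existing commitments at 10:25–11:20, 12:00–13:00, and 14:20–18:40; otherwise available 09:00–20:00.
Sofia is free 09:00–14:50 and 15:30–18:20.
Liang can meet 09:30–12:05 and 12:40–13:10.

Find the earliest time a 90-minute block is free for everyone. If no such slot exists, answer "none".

Aarav free within 09:00–20:00: 09:00–10:25, 11:20–12:00, 13:00–14:20, 18:40–20:00.
Freya ∩ Aarav: 09:00–10:25, 11:25–12:00, 13:00–14:20, 18:50–19:20.
Freya ∩ Aarav ∩ Sofia: 09:00–10:25, 11:25–12:00, 13:00–14:20.
Freya ∩ Aarav ∩ Sofia ∩ Liang: 09:30–10:25, 11:25–12:00, 13:00–13:10.
Windows ≥ 90 min: (none).

none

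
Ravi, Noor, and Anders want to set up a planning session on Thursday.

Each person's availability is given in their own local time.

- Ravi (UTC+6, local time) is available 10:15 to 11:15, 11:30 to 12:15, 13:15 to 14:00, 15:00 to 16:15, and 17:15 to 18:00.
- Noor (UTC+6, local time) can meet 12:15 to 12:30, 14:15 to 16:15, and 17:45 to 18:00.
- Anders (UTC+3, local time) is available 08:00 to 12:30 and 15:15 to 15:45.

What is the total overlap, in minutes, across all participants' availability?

30 minutes

Ravi → UTC: 04:15–05:15, 05:30–06:15, 07:15–08:00, 09:00–10:15, 11:15–12:00.
Noor → UTC: 06:15–06:30, 08:15–10:15, 11:45–12:00.
Anders → UTC: 05:00–09:30, 12:15–12:45.
Ravi ∩ Noor: 09:00–10:15, 11:45–12:00.
Ravi ∩ Noor ∩ Anders: 09:00–09:30.
Total common minutes: 30.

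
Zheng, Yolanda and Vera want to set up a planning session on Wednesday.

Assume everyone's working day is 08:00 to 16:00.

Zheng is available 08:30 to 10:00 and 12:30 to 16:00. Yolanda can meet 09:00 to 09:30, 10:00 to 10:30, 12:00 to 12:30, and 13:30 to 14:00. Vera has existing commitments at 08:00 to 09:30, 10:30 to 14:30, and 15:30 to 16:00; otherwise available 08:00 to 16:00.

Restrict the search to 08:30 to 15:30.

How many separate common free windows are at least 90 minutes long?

0

Vera free within 08:00–16:00: 09:30–10:30, 14:30–15:30.
Zheng ∩ Yolanda: 09:00–09:30, 13:30–14:00.
Zheng ∩ Yolanda ∩ Vera: (none).
Restricted to 08:30–15:30: (none).
Windows ≥ 90 min: (none).
That's 0 windows.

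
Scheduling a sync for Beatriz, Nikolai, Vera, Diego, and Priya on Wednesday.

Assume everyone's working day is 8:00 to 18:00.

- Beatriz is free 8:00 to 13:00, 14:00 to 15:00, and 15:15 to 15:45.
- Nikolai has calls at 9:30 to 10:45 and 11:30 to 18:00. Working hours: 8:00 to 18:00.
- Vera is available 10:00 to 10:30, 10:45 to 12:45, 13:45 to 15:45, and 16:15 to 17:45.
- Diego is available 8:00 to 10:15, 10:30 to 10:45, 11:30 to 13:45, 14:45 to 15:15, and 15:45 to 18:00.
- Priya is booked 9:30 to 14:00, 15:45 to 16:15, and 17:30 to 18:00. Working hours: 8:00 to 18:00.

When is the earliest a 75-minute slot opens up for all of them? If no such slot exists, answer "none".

none

Nikolai free within 08:00–18:00: 08:00–09:30, 10:45–11:30.
Priya free within 08:00–18:00: 08:00–09:30, 14:00–15:45, 16:15–17:30.
Beatriz ∩ Nikolai: 08:00–09:30, 10:45–11:30.
Beatriz ∩ Nikolai ∩ Vera: 10:45–11:30.
Beatriz ∩ Nikolai ∩ Vera ∩ Diego: (none).
Beatriz ∩ Nikolai ∩ Vera ∩ Diego ∩ Priya: (none).
Windows ≥ 75 min: (none).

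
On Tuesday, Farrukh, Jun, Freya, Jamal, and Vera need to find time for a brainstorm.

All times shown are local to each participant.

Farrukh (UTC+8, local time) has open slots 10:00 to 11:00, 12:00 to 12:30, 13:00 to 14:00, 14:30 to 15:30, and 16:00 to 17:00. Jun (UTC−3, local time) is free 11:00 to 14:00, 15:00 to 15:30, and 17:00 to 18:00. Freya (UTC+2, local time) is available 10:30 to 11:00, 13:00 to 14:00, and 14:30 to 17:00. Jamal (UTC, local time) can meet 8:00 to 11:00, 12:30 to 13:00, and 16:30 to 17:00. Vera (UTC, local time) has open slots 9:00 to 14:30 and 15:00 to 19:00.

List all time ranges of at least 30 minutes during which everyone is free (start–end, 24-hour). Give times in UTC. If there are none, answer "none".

Farrukh → UTC: 02:00–03:00, 04:00–04:30, 05:00–06:00, 06:30–07:30, 08:00–09:00.
Jun → UTC: 14:00–17:00, 18:00–18:30, 20:00–21:00.
Freya → UTC: 08:30–09:00, 11:00–12:00, 12:30–15:00.
Jamal → UTC: 08:00–11:00, 12:30–13:00, 16:30–17:00.
Vera → UTC: 09:00–14:30, 15:00–19:00.
Farrukh ∩ Jun: (none).
Farrukh ∩ Jun ∩ Freya: (none).
Farrukh ∩ Jun ∩ Freya ∩ Jamal: (none).
Farrukh ∩ Jun ∩ Freya ∩ Jamal ∩ Vera: (none).
Windows ≥ 30 min: (none).

none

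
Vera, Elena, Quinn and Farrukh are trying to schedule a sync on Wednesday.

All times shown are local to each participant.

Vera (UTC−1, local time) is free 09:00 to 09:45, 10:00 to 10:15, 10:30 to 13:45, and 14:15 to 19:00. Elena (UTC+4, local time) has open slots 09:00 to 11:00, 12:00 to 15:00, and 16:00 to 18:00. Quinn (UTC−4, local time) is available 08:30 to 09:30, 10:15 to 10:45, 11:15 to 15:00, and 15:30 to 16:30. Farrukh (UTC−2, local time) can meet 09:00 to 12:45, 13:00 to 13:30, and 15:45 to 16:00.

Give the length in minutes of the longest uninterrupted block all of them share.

60 minutes

Vera → UTC: 10:00–10:45, 11:00–11:15, 11:30–14:45, 15:15–20:00.
Elena → UTC: 05:00–07:00, 08:00–11:00, 12:00–14:00.
Quinn → UTC: 12:30–13:30, 14:15–14:45, 15:15–19:00, 19:30–20:30.
Farrukh → UTC: 11:00–14:45, 15:00–15:30, 17:45–18:00.
Vera ∩ Elena: 10:00–10:45, 12:00–14:00.
Vera ∩ Elena ∩ Quinn: 12:30–13:30.
Vera ∩ Elena ∩ Quinn ∩ Farrukh: 12:30–13:30.
Single common window of 60 minutes.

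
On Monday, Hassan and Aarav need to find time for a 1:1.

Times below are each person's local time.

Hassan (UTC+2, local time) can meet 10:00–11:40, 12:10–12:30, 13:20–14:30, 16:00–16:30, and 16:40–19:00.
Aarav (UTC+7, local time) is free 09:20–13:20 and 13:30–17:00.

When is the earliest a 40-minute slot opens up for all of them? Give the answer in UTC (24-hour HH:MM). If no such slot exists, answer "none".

Hassan → UTC: 08:00–09:40, 10:10–10:30, 11:20–12:30, 14:00–14:30, 14:40–17:00.
Aarav → UTC: 02:20–06:20, 06:30–10:00.
Hassan ∩ Aarav: 08:00–09:40.
Windows ≥ 40 min: 08:00–09:40.
Earliest such window starts at 08:00.

08:00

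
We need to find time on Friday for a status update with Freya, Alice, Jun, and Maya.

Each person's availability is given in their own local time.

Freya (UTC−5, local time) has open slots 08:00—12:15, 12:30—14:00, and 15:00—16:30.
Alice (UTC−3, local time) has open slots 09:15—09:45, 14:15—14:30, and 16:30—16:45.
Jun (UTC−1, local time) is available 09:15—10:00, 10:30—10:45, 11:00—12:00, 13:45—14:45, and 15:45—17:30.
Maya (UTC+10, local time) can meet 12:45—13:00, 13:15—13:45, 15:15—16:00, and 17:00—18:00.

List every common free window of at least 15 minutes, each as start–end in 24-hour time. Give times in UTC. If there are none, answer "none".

none

Freya → UTC: 13:00–17:15, 17:30–19:00, 20:00–21:30.
Alice → UTC: 12:15–12:45, 17:15–17:30, 19:30–19:45.
Jun → UTC: 10:15–11:00, 11:30–11:45, 12:00–13:00, 14:45–15:45, 16:45–18:30.
Maya → UTC: 02:45–03:00, 03:15–03:45, 05:15–06:00, 07:00–08:00.
Freya ∩ Alice: (none).
Freya ∩ Alice ∩ Jun: (none).
Freya ∩ Alice ∩ Jun ∩ Maya: (none).
Windows ≥ 15 min: (none).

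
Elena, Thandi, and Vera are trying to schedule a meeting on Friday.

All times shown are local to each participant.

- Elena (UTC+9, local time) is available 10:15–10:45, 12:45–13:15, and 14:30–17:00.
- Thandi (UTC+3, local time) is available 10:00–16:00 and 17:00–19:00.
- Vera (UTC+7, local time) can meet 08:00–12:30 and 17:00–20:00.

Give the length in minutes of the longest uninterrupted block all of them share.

0 minutes

Elena → UTC: 01:15–01:45, 03:45–04:15, 05:30–08:00.
Thandi → UTC: 07:00–13:00, 14:00–16:00.
Vera → UTC: 01:00–05:30, 10:00–13:00.
Elena ∩ Thandi: 07:00–08:00.
Elena ∩ Thandi ∩ Vera: (none).
No common window.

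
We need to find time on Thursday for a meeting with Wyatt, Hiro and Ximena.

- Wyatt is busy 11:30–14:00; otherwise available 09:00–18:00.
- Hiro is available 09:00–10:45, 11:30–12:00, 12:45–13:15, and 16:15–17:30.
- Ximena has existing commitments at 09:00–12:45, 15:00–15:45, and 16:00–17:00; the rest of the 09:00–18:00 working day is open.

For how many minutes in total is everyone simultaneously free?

Wyatt free within 09:00–18:00: 09:00–11:30, 14:00–18:00.
Ximena free within 09:00–18:00: 12:45–15:00, 15:45–16:00, 17:00–18:00.
Wyatt ∩ Hiro: 09:00–10:45, 16:15–17:30.
Wyatt ∩ Hiro ∩ Ximena: 17:00–17:30.
Total common minutes: 30.

30 minutes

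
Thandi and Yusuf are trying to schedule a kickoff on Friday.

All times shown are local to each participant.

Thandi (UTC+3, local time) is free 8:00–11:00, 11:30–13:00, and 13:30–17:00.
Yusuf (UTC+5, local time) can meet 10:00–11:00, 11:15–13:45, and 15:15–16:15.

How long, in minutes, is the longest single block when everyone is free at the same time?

105 minutes

Thandi → UTC: 05:00–08:00, 08:30–10:00, 10:30–14:00.
Yusuf → UTC: 05:00–06:00, 06:15–08:45, 10:15–11:15.
Thandi ∩ Yusuf: 05:00–06:00, 06:15–08:00, 08:30–08:45, 10:30–11:15.
Common window lengths: 60, 105, 15, 45 min; longest is 105.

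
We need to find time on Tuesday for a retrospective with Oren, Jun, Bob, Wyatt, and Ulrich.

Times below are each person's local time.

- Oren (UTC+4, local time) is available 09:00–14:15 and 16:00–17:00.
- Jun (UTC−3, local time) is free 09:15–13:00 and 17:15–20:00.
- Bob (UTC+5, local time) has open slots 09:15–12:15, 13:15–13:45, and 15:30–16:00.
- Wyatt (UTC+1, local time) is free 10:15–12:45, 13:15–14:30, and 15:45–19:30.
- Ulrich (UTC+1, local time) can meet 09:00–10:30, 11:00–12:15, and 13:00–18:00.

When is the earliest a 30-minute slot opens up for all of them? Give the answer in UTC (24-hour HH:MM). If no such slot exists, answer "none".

none

Oren → UTC: 05:00–10:15, 12:00–13:00.
Jun → UTC: 12:15–16:00, 20:15–23:00.
Bob → UTC: 04:15–07:15, 08:15–08:45, 10:30–11:00.
Wyatt → UTC: 09:15–11:45, 12:15–13:30, 14:45–18:30.
Ulrich → UTC: 08:00–09:30, 10:00–11:15, 12:00–17:00.
Oren ∩ Jun: 12:15–13:00.
Oren ∩ Jun ∩ Bob: (none).
Oren ∩ Jun ∩ Bob ∩ Wyatt: (none).
Oren ∩ Jun ∩ Bob ∩ Wyatt ∩ Ulrich: (none).
Windows ≥ 30 min: (none).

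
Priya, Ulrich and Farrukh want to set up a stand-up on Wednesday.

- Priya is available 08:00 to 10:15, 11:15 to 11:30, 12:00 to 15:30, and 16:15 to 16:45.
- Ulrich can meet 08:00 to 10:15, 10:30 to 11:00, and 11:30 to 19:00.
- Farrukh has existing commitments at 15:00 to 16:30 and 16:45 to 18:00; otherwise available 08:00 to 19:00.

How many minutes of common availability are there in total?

330 minutes

Farrukh free within 08:00–19:00: 08:00–15:00, 16:30–16:45, 18:00–19:00.
Priya ∩ Ulrich: 08:00–10:15, 12:00–15:30, 16:15–16:45.
Priya ∩ Ulrich ∩ Farrukh: 08:00–10:15, 12:00–15:00, 16:30–16:45.
Total common minutes: 135 + 180 + 15 = 330.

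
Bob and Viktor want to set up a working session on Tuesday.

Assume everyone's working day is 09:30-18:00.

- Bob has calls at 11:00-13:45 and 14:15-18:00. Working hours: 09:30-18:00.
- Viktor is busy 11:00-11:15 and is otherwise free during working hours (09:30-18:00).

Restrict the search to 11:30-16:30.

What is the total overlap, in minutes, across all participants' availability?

Bob free within 09:30–18:00: 09:30–11:00, 13:45–14:15.
Viktor free within 09:30–18:00: 09:30–11:00, 11:15–18:00.
Bob ∩ Viktor: 09:30–11:00, 13:45–14:15.
Restricted to 11:30–16:30: 13:45–14:15.
Total common minutes: 30.

30 minutes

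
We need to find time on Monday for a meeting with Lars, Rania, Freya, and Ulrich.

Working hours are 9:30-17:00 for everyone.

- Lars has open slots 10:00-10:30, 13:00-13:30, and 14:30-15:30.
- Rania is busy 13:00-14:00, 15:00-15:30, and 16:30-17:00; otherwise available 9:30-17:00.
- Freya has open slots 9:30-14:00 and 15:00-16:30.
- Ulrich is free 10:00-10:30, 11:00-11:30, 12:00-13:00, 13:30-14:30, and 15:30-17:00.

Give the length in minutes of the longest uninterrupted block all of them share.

30 minutes

Rania free within 09:30–17:00: 09:30–13:00, 14:00–15:00, 15:30–16:30.
Lars ∩ Rania: 10:00–10:30, 14:30–15:00.
Lars ∩ Rania ∩ Freya: 10:00–10:30.
Lars ∩ Rania ∩ Freya ∩ Ulrich: 10:00–10:30.
Single common window of 30 minutes.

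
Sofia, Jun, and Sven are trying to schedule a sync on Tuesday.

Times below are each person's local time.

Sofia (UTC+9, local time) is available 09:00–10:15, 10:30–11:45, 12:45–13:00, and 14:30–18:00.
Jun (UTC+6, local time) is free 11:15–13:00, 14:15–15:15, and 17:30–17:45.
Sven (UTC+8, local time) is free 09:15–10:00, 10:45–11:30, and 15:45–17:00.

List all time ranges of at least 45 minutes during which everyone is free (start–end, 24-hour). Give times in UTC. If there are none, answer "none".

Sofia → UTC: 00:00–01:15, 01:30–02:45, 03:45–04:00, 05:30–09:00.
Jun → UTC: 05:15–07:00, 08:15–09:15, 11:30–11:45.
Sven → UTC: 01:15–02:00, 02:45–03:30, 07:45–09:00.
Sofia ∩ Jun: 05:30–07:00, 08:15–09:00.
Sofia ∩ Jun ∩ Sven: 08:15–09:00.
Windows ≥ 45 min: 08:15–09:00.

08:15–09:00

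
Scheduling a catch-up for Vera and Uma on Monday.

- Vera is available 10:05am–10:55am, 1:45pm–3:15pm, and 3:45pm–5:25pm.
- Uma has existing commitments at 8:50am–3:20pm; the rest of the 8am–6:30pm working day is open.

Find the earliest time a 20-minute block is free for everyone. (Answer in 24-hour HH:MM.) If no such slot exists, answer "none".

Uma free within 08:00–18:30: 08:00–08:50, 15:20–18:30.
Vera ∩ Uma: 15:45–17:25.
Windows ≥ 20 min: 15:45–17:25.
Earliest such window starts at 15:45.

15:45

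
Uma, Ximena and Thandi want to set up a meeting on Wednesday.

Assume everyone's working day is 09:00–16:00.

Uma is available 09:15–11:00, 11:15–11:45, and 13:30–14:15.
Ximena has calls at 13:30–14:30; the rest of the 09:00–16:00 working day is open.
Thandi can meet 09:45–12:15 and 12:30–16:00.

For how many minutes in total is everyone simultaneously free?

Ximena free within 09:00–16:00: 09:00–13:30, 14:30–16:00.
Uma ∩ Ximena: 09:15–11:00, 11:15–11:45.
Uma ∩ Ximena ∩ Thandi: 09:45–11:00, 11:15–11:45.
Total common minutes: 75 + 30 = 105.

105 minutes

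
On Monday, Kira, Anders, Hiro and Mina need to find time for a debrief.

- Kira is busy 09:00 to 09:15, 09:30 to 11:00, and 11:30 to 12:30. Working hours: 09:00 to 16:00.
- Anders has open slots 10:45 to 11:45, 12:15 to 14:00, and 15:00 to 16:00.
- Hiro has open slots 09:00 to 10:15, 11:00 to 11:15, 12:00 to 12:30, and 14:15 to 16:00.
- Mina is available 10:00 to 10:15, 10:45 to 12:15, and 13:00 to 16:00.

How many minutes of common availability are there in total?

75 minutes

Kira free within 09:00–16:00: 09:15–09:30, 11:00–11:30, 12:30–16:00.
Kira ∩ Anders: 11:00–11:30, 12:30–14:00, 15:00–16:00.
Kira ∩ Anders ∩ Hiro: 11:00–11:15, 15:00–16:00.
Kira ∩ Anders ∩ Hiro ∩ Mina: 11:00–11:15, 15:00–16:00.
Total common minutes: 15 + 60 = 75.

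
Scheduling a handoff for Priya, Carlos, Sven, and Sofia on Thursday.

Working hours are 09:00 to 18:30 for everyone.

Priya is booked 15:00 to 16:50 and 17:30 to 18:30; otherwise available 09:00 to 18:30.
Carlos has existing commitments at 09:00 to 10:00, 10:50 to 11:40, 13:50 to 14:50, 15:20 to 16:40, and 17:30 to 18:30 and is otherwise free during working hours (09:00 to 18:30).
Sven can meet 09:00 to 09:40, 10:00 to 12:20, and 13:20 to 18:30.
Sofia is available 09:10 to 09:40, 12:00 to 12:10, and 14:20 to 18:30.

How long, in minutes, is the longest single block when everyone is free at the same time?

Priya free within 09:00–18:30: 09:00–15:00, 16:50–17:30.
Carlos free within 09:00–18:30: 10:00–10:50, 11:40–13:50, 14:50–15:20, 16:40–17:30.
Priya ∩ Carlos: 10:00–10:50, 11:40–13:50, 14:50–15:00, 16:50–17:30.
Priya ∩ Carlos ∩ Sven: 10:00–10:50, 11:40–12:20, 13:20–13:50, 14:50–15:00, 16:50–17:30.
Priya ∩ Carlos ∩ Sven ∩ Sofia: 12:00–12:10, 14:50–15:00, 16:50–17:30.
Common window lengths: 10, 10, 40 min; longest is 40.

40 minutes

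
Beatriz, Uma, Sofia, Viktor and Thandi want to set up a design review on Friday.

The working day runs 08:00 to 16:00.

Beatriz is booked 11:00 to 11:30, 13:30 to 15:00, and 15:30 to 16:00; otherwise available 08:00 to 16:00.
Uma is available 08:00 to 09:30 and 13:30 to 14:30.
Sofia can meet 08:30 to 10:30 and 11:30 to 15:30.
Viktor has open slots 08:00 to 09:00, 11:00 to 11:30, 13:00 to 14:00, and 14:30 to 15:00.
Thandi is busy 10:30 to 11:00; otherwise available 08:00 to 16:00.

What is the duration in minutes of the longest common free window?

30 minutes

Beatriz free within 08:00–16:00: 08:00–11:00, 11:30–13:30, 15:00–15:30.
Thandi free within 08:00–16:00: 08:00–10:30, 11:00–16:00.
Beatriz ∩ Uma: 08:00–09:30.
Beatriz ∩ Uma ∩ Sofia: 08:30–09:30.
Beatriz ∩ Uma ∩ Sofia ∩ Viktor: 08:30–09:00.
Beatriz ∩ Uma ∩ Sofia ∩ Viktor ∩ Thandi: 08:30–09:00.
Single common window of 30 minutes.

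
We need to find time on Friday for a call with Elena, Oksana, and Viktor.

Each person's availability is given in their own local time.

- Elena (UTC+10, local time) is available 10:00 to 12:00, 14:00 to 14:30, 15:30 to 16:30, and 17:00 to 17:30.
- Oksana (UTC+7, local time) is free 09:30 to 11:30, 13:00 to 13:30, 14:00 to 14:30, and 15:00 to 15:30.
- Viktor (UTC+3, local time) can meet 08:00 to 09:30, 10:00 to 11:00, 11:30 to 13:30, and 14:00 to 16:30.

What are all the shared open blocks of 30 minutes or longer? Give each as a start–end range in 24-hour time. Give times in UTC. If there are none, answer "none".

Elena → UTC: 00:00–02:00, 04:00–04:30, 05:30–06:30, 07:00–07:30.
Oksana → UTC: 02:30–04:30, 06:00–06:30, 07:00–07:30, 08:00–08:30.
Viktor → UTC: 05:00–06:30, 07:00–08:00, 08:30–10:30, 11:00–13:30.
Elena ∩ Oksana: 04:00–04:30, 06:00–06:30, 07:00–07:30.
Elena ∩ Oksana ∩ Viktor: 06:00–06:30, 07:00–07:30.
Windows ≥ 30 min: 06:00–06:30, 07:00–07:30.

06:00–06:30, 07:00–07:30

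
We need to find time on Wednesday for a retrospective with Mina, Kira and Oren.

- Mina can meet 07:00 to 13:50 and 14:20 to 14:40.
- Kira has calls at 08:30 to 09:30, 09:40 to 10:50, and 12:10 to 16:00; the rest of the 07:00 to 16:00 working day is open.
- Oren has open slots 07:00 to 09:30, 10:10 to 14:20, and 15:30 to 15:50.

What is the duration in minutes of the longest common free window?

90 minutes

Kira free within 07:00–16:00: 07:00–08:30, 09:30–09:40, 10:50–12:10.
Mina ∩ Kira: 07:00–08:30, 09:30–09:40, 10:50–12:10.
Mina ∩ Kira ∩ Oren: 07:00–08:30, 10:50–12:10.
Common window lengths: 90, 80 min; longest is 90.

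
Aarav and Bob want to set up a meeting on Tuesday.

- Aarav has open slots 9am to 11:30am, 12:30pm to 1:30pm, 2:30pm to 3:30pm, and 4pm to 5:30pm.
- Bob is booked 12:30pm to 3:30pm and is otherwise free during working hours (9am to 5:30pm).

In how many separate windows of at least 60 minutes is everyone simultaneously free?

Bob free within 09:00–17:30: 09:00–12:30, 15:30–17:30.
Aarav ∩ Bob: 09:00–11:30, 16:00–17:30.
Windows ≥ 60 min: 09:00–11:30, 16:00–17:30.
That's 2 windows.

2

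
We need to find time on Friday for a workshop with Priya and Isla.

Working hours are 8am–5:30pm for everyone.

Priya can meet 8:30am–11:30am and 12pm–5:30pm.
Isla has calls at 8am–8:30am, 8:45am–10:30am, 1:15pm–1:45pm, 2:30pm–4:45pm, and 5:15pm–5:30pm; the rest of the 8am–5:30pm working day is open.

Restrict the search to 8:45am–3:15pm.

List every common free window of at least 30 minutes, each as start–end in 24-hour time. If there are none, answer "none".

Isla free within 08:00–17:30: 08:30–08:45, 10:30–13:15, 13:45–14:30, 16:45–17:15.
Priya ∩ Isla: 08:30–08:45, 10:30–11:30, 12:00–13:15, 13:45–14:30, 16:45–17:15.
Restricted to 08:45–15:15: 10:30–11:30, 12:00–13:15, 13:45–14:30.
Windows ≥ 30 min: 10:30–11:30, 12:00–13:15, 13:45–14:30.

10:30–11:30, 12:00–13:15, 13:45–14:30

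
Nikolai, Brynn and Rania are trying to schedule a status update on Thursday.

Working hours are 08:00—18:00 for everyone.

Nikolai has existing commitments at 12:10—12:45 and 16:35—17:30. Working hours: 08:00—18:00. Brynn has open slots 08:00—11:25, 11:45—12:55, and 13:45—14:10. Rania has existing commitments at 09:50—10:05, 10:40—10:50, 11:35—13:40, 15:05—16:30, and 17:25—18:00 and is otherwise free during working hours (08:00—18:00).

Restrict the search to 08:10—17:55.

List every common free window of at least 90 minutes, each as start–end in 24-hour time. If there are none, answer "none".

Nikolai free within 08:00–18:00: 08:00–12:10, 12:45–16:35, 17:30–18:00.
Rania free within 08:00–18:00: 08:00–09:50, 10:05–10:40, 10:50–11:35, 13:40–15:05, 16:30–17:25.
Nikolai ∩ Brynn: 08:00–11:25, 11:45–12:10, 12:45–12:55, 13:45–14:10.
Nikolai ∩ Brynn ∩ Rania: 08:00–09:50, 10:05–10:40, 10:50–11:25, 13:45–14:10.
Restricted to 08:10–17:55: 08:10–09:50, 10:05–10:40, 10:50–11:25, 13:45–14:10.
Windows ≥ 90 min: 08:10–09:50.

08:10–09:50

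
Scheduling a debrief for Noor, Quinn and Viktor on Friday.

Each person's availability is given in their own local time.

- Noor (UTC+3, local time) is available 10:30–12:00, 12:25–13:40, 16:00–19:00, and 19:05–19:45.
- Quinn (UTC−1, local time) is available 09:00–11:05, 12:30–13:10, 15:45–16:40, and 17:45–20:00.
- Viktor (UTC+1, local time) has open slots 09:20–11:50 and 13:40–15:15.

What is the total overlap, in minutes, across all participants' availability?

Noor → UTC: 07:30–09:00, 09:25–10:40, 13:00–16:00, 16:05–16:45.
Quinn → UTC: 10:00–12:05, 13:30–14:10, 16:45–17:40, 18:45–21:00.
Viktor → UTC: 08:20–10:50, 12:40–14:15.
Noor ∩ Quinn: 10:00–10:40, 13:30–14:10.
Noor ∩ Quinn ∩ Viktor: 10:00–10:40, 13:30–14:10.
Total common minutes: 40 + 40 = 80.

80 minutes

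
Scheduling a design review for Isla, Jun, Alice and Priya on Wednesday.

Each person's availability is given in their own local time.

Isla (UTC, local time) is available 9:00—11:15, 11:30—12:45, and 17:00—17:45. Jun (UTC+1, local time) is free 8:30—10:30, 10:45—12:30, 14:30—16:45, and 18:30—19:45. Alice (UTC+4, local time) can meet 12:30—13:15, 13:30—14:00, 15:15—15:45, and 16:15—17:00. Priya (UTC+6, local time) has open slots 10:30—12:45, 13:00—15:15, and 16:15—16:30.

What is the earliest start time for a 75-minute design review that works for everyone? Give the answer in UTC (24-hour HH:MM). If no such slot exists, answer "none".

Isla → UTC: 09:00–11:15, 11:30–12:45, 17:00–17:45.
Jun → UTC: 07:30–09:30, 09:45–11:30, 13:30–15:45, 17:30–18:45.
Alice → UTC: 08:30–09:15, 09:30–10:00, 11:15–11:45, 12:15–13:00.
Priya → UTC: 04:30–06:45, 07:00–09:15, 10:15–10:30.
Isla ∩ Jun: 09:00–09:30, 09:45–11:15, 17:30–17:45.
Isla ∩ Jun ∩ Alice: 09:00–09:15, 09:45–10:00.
Isla ∩ Jun ∩ Alice ∩ Priya: 09:00–09:15.
Windows ≥ 75 min: (none).

none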